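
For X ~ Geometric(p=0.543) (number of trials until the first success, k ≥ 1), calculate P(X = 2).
0.248151

We have X ~ Geometric(p=0.543) (number of trials until the first success, k ≥ 1).

For a Geometric distribution, the PMF gives us the probability of each outcome.

Using the PMF formula:
P(X = 2) = 0.248151

Rounded to 4 decimal places: 0.2482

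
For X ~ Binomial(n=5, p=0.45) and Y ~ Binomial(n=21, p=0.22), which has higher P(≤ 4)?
X has higher probability (P(X ≤ 4) = 0.9815 > P(Y ≤ 4) = 0.4951)

Compute P(≤ 4) for each distribution:

X ~ Binomial(n=5, p=0.45):
P(X ≤ 4) = 0.9815

Y ~ Binomial(n=21, p=0.22):
P(Y ≤ 4) = 0.4951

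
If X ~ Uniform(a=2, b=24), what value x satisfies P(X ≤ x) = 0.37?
10.1400

We have X ~ Uniform(a=2, b=24).

We want to find x such that P(X ≤ x) = 0.37.

This is the 37th percentile, which means 37% of values fall below this point.

Using the inverse CDF (quantile function):
x = F⁻¹(0.37) = 10.1400

Verification: P(X ≤ 10.1400) = 0.37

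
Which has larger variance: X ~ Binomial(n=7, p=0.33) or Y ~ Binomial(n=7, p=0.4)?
Y has larger variance (1.6800 > 1.5477)

Compute the variance for each distribution:

X ~ Binomial(n=7, p=0.33):
Var(X) = 1.5477

Y ~ Binomial(n=7, p=0.4):
Var(Y) = 1.6800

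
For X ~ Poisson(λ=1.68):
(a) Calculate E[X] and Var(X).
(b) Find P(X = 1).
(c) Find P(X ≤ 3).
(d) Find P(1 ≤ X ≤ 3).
(a) E[X] = 1.6800, Var(X) = 1.6800
(b) P(X = 1) = 0.313108
(c) P(X ≤ 3) = 0.909779
(d) P(1 ≤ X ≤ 3) = 0.723405

We have X ~ Poisson(λ=1.68).

(a) Moments:
E[X] = 1.6800
Var(X) = 1.6800
σ = √Var(X) = 1.2961

(b) Point probability using PMF:
P(X = 1) = 0.313108

(c) Cumulative probability using CDF:
P(X ≤ 3) = F(3) = 0.909779

(d) Range probability:
P(1 ≤ X ≤ 3) = P(X ≤ 3) - P(X ≤ 0)
                   = F(3) - F(0)
                   = 0.909779 - 0.186374
                   = 0.723405

This means approximately 72.3% of outcomes fall in the interval [1, 3].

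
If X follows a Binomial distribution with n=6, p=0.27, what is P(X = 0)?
0.151334

We have X ~ Binomial(n=6, p=0.27).

For a Binomial distribution, the PMF gives us the probability of each outcome.

Using the PMF formula:
P(X = 0) = 0.151334

Rounded to 4 decimal places: 0.1513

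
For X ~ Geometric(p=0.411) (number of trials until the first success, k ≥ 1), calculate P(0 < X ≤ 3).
0.795664

We have X ~ Geometric(p=0.411) (number of trials until the first success, k ≥ 1).

To find P(0 < X ≤ 3), we use:
P(0 < X ≤ 3) = P(X ≤ 3) - P(X ≤ 0)
                 = F(3) - F(0)
                 = 0.795664 - 0.000000
                 = 0.795664

So there's approximately a 79.6% chance that X falls in this range.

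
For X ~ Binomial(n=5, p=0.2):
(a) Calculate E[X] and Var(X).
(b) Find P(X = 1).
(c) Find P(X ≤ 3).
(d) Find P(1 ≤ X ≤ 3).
(a) E[X] = 1.0000, Var(X) = 0.8000
(b) P(X = 1) = 0.409600
(c) P(X ≤ 3) = 0.993280
(d) P(1 ≤ X ≤ 3) = 0.665600

We have X ~ Binomial(n=5, p=0.2).

(a) Moments:
E[X] = 1.0000
Var(X) = 0.8000
σ = √Var(X) = 0.8944

(b) Point probability using PMF:
P(X = 1) = 0.409600

(c) Cumulative probability using CDF:
P(X ≤ 3) = F(3) = 0.993280

(d) Range probability:
P(1 ≤ X ≤ 3) = P(X ≤ 3) - P(X ≤ 0)
                   = F(3) - F(0)
                   = 0.993280 - 0.327680
                   = 0.665600

This means approximately 66.6% of outcomes fall in the interval [1, 3].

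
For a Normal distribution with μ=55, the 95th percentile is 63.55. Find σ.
σ = 5.1980

For X ~ Normal(μ, σ), the p-th percentile satisfies x = μ + z_p × σ,
where z_p = Φ⁻¹(p) is the standard normal quantile.

Step 1: z_{0.95} = Φ⁻¹(0.95) = 1.6449

Step 2: Solve for σ:
63.55 = 55 + 1.6449 × σ
σ = (63.55 - 55) / 1.6449
σ = 8.55 / 1.6449
σ = 5.1980

Verification: μ + z × σ = 55 + 1.6449 × 5.1980 = 63.55 ✓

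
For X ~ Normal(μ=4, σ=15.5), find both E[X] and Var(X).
E[X] = 4.0000, Var(X) = 240.2500

We have X ~ Normal(μ=4, σ=15.5).

For a Normal distribution with μ=4, σ=15.5:

Expected value:
E[X] = 4.0000

Variance:
Var(X) = 240.2500

Standard deviation:
σ = √Var(X) = 15.5000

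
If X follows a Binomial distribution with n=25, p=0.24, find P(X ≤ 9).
0.944028

We have X ~ Binomial(n=25, p=0.24).

The CDF gives us P(X ≤ k).

Using the CDF:
P(X ≤ 9) = 0.944028

This means there's approximately a 94.4% chance that X is at most 9.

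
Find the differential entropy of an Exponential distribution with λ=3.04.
-0.1119 nats

We have X ~ Exponential(λ=3.04).

The differential entropy measures the uncertainty or information content of the distribution.

For an Exponential distribution with λ=3.04:
h(X) = -0.1119 nats

(In bits, this would be -0.1614 bits.)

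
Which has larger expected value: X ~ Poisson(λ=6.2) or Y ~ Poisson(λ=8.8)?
Y has larger mean (8.8000 > 6.2000)

Compute the expected value for each distribution:

X ~ Poisson(λ=6.2):
E[X] = 6.2000

Y ~ Poisson(λ=8.8):
E[Y] = 8.8000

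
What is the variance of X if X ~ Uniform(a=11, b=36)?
52.0833

We have X ~ Uniform(a=11, b=36).

For a Uniform distribution with a=11, b=36:
Var(X) = 52.0833

The variance measures the spread of the distribution around the mean.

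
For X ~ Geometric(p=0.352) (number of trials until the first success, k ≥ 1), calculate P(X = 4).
0.095778

We have X ~ Geometric(p=0.352) (number of trials until the first success, k ≥ 1).

For a Geometric distribution, the PMF gives us the probability of each outcome.

Using the PMF formula:
P(X = 4) = 0.095778

Rounded to 4 decimal places: 0.0958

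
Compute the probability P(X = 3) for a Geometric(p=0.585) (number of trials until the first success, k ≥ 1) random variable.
0.100752

We have X ~ Geometric(p=0.585) (number of trials until the first success, k ≥ 1).

For a Geometric distribution, the PMF gives us the probability of each outcome.

Using the PMF formula:
P(X = 3) = 0.100752

Rounded to 4 decimal places: 0.1008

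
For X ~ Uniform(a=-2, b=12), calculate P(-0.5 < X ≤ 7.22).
0.551429

We have X ~ Uniform(a=-2, b=12).

To find P(-0.5 < X ≤ 7.22), we use:
P(-0.5 < X ≤ 7.22) = P(X ≤ 7.22) - P(X ≤ -0.5)
                 = F(7.22) - F(-0.5)
                 = 0.658571 - 0.107143
                 = 0.551429

So there's approximately a 55.1% chance that X falls in this range.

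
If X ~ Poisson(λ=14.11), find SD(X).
3.7563

We have X ~ Poisson(λ=14.11).

For a Poisson distribution with λ=14.11:
σ = √Var(X) = 3.7563

The standard deviation is the square root of the variance.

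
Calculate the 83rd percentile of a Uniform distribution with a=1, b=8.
6.8100

We have X ~ Uniform(a=1, b=8).

We want to find x such that P(X ≤ x) = 0.83.

This is the 83rd percentile, which means 83% of values fall below this point.

Using the inverse CDF (quantile function):
x = F⁻¹(0.83) = 6.8100

Verification: P(X ≤ 6.8100) = 0.83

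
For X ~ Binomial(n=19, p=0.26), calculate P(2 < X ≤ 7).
0.811593

We have X ~ Binomial(n=19, p=0.26).

To find P(2 < X ≤ 7), we use:
P(2 < X ≤ 7) = P(X ≤ 7) - P(X ≤ 2)
                 = F(7) - F(2)
                 = 0.905906 - 0.094313
                 = 0.811593

So there's approximately a 81.2% chance that X falls in this range.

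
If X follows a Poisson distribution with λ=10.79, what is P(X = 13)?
0.088912

We have X ~ Poisson(λ=10.79).

For a Poisson distribution, the PMF gives us the probability of each outcome.

Using the PMF formula:
P(X = 13) = 0.088912

Rounded to 4 decimal places: 0.0889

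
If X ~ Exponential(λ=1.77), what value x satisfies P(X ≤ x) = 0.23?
0.1477

We have X ~ Exponential(λ=1.77).

We want to find x such that P(X ≤ x) = 0.23.

This is the 23rd percentile, which means 23% of values fall below this point.

Using the inverse CDF (quantile function):
x = F⁻¹(0.23) = 0.1477

Verification: P(X ≤ 0.1477) = 0.23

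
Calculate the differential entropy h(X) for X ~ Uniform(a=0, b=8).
2.0794 nats

We have X ~ Uniform(a=0, b=8).

The differential entropy measures the uncertainty or information content of the distribution.

For a Uniform distribution with a=0, b=8:
h(X) = 2.0794 nats

(In bits, this would be 3.0000 bits.)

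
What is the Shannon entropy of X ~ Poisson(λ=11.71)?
2.6417 nats

We have X ~ Poisson(λ=11.71).

The Shannon entropy measures the uncertainty or information content of the distribution.

For a Poisson distribution with λ=11.71:
H(X) = 2.6417 nats

(In bits, this would be 3.8112 bits.)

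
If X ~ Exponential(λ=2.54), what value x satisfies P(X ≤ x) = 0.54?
0.3057

We have X ~ Exponential(λ=2.54).

We want to find x such that P(X ≤ x) = 0.54.

This is the 54th percentile, which means 54% of values fall below this point.

Using the inverse CDF (quantile function):
x = F⁻¹(0.54) = 0.3057

Verification: P(X ≤ 0.3057) = 0.54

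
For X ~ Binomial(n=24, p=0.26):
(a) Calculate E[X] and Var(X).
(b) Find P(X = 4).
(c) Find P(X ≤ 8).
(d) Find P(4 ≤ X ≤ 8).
(a) E[X] = 6.2400, Var(X) = 4.6176
(b) P(X = 4) = 0.117733
(c) P(X ≤ 8) = 0.853254
(d) P(4 ≤ X ≤ 8) = 0.757799

We have X ~ Binomial(n=24, p=0.26).

(a) Moments:
E[X] = 6.2400
Var(X) = 4.6176
σ = √Var(X) = 2.1489

(b) Point probability using PMF:
P(X = 4) = 0.117733

(c) Cumulative probability using CDF:
P(X ≤ 8) = F(8) = 0.853254

(d) Range probability:
P(4 ≤ X ≤ 8) = P(X ≤ 8) - P(X ≤ 3)
                   = F(8) - F(3)
                   = 0.853254 - 0.095455
                   = 0.757799

This means approximately 75.8% of outcomes fall in the interval [4, 8].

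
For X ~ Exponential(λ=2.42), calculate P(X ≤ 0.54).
0.729315

We have X ~ Exponential(λ=2.42).

The CDF gives us P(X ≤ k).

Using the CDF:
P(X ≤ 0.54) = 0.729315

This means there's approximately a 72.9% chance that X is at most 0.54.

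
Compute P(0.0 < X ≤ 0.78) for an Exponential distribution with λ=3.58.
0.938726

We have X ~ Exponential(λ=3.58).

To find P(0.0 < X ≤ 0.78), we use:
P(0.0 < X ≤ 0.78) = P(X ≤ 0.78) - P(X ≤ 0.0)
                 = F(0.78) - F(0.0)
                 = 0.938726 - 0.000000
                 = 0.938726

So there's approximately a 93.9% chance that X falls in this range.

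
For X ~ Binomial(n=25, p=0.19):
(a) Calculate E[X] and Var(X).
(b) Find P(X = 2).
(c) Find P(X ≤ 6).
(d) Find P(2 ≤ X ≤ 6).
(a) E[X] = 4.7500, Var(X) = 3.8475
(b) P(X = 2) = 0.085071
(c) P(X ≤ 6) = 0.817300
(d) P(2 ≤ X ≤ 6) = 0.781924

We have X ~ Binomial(n=25, p=0.19).

(a) Moments:
E[X] = 4.7500
Var(X) = 3.8475
σ = √Var(X) = 1.9615

(b) Point probability using PMF:
P(X = 2) = 0.085071

(c) Cumulative probability using CDF:
P(X ≤ 6) = F(6) = 0.817300

(d) Range probability:
P(2 ≤ X ≤ 6) = P(X ≤ 6) - P(X ≤ 1)
                   = F(6) - F(1)
                   = 0.817300 - 0.035377
                   = 0.781924

This means approximately 78.2% of outcomes fall in the interval [2, 6].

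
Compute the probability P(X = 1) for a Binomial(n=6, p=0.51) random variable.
0.086437

We have X ~ Binomial(n=6, p=0.51).

For a Binomial distribution, the PMF gives us the probability of each outcome.

Using the PMF formula:
P(X = 1) = 0.086437

Rounded to 4 decimal places: 0.0864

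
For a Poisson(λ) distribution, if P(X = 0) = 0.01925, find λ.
λ = 3.9502

For a Poisson(λ) distribution, the PMF at 0 is:
P(X = 0) = λ^0 e^(-λ) / 0! = e^(-λ)

Given P(X = 0) = 0.01925:
e^(-λ) = 0.01925
-λ = ln(0.01925)
λ = -ln(0.01925) = 3.9502

Verification: e^(-3.9502) = 0.01925 ✓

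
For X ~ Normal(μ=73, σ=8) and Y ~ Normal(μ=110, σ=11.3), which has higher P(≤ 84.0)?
X has higher probability (P(X ≤ 84.0) = 0.9154 > P(Y ≤ 84.0) = 0.0107)

Compute P(≤ 84.0) for each distribution:

X ~ Normal(μ=73, σ=8):
P(X ≤ 84.0) = 0.9154

Y ~ Normal(μ=110, σ=11.3):
P(Y ≤ 84.0) = 0.0107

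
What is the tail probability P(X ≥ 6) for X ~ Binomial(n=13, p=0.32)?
0.209273

We have X ~ Binomial(n=13, p=0.32).

For discrete distributions, P(X ≥ 6) = 1 - P(X ≤ 5).

P(X ≤ 5) = 0.790727
P(X ≥ 6) = 1 - 0.790727 = 0.209273

So there's approximately a 20.9% chance that X is at least 6.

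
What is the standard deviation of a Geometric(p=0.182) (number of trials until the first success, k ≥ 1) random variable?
4.9694

We have X ~ Geometric(p=0.182) (number of trials until the first success, k ≥ 1).

For a Geometric distribution with p=0.182 (number of trials until the first success, k ≥ 1):
σ = √Var(X) = 4.9694

The standard deviation is the square root of the variance.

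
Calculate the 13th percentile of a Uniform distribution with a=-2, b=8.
-0.7000

We have X ~ Uniform(a=-2, b=8).

We want to find x such that P(X ≤ x) = 0.13.

This is the 13th percentile, which means 13% of values fall below this point.

Using the inverse CDF (quantile function):
x = F⁻¹(0.13) = -0.7000

Verification: P(X ≤ -0.7000) = 0.13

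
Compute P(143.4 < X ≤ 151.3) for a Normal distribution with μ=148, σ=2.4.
0.887794

We have X ~ Normal(μ=148, σ=2.4).

To find P(143.4 < X ≤ 151.3), we use:
P(143.4 < X ≤ 151.3) = P(X ≤ 151.3) - P(X ≤ 143.4)
                 = F(151.3) - F(143.4)
                 = 0.915434 - 0.027640
                 = 0.887794

So there's approximately a 88.8% chance that X falls in this range.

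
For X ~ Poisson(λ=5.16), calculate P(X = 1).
0.029627

We have X ~ Poisson(λ=5.16).

For a Poisson distribution, the PMF gives us the probability of each outcome.

Using the PMF formula:
P(X = 1) = 0.029627

Rounded to 4 decimal places: 0.0296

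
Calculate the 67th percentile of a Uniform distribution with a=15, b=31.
25.7200

We have X ~ Uniform(a=15, b=31).

We want to find x such that P(X ≤ x) = 0.67.

This is the 67th percentile, which means 67% of values fall below this point.

Using the inverse CDF (quantile function):
x = F⁻¹(0.67) = 25.7200

Verification: P(X ≤ 25.7200) = 0.67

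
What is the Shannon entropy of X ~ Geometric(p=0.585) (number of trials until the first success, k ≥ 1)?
1.1600 nats

We have X ~ Geometric(p=0.585) (number of trials until the first success, k ≥ 1).

The Shannon entropy measures the uncertainty or information content of the distribution.

For a Geometric distribution with p=0.585 (number of trials until the first success, k ≥ 1):
H(X) = 1.1600 nats

(In bits, this would be 1.6736 bits.)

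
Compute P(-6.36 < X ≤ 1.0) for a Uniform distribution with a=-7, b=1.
0.920000

We have X ~ Uniform(a=-7, b=1).

To find P(-6.36 < X ≤ 1.0), we use:
P(-6.36 < X ≤ 1.0) = P(X ≤ 1.0) - P(X ≤ -6.36)
                 = F(1.0) - F(-6.36)
                 = 1.000000 - 0.080000
                 = 0.920000

So there's approximately a 92.0% chance that X falls in this range.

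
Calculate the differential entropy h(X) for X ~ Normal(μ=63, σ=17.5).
4.2811 nats

We have X ~ Normal(μ=63, σ=17.5).

The differential entropy measures the uncertainty or information content of the distribution.

For a Normal distribution with μ=63, σ=17.5:
h(X) = 4.2811 nats

(In bits, this would be 6.1764 bits.)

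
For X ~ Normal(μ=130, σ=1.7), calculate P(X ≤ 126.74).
0.027578

We have X ~ Normal(μ=130, σ=1.7).

The CDF gives us P(X ≤ k).

Using the CDF:
P(X ≤ 126.74) = 0.027578

This means there's approximately a 2.8% chance that X is at most 126.74.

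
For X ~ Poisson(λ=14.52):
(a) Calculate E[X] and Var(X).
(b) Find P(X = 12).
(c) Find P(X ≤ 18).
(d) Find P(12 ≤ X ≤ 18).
(a) E[X] = 14.5200, Var(X) = 14.5200
(b) P(X = 12) = 0.090637
(c) P(X ≤ 18) = 0.851692
(d) P(12 ≤ X ≤ 18) = 0.633063

We have X ~ Poisson(λ=14.52).

(a) Moments:
E[X] = 14.5200
Var(X) = 14.5200
σ = √Var(X) = 3.8105

(b) Point probability using PMF:
P(X = 12) = 0.090637

(c) Cumulative probability using CDF:
P(X ≤ 18) = F(18) = 0.851692

(d) Range probability:
P(12 ≤ X ≤ 18) = P(X ≤ 18) - P(X ≤ 11)
                   = F(18) - F(11)
                   = 0.851692 - 0.218629
                   = 0.633063

This means approximately 63.3% of outcomes fall in the interval [12, 18].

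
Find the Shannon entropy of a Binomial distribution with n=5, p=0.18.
1.1935 nats

We have X ~ Binomial(n=5, p=0.18).

The Shannon entropy measures the uncertainty or information content of the distribution.

For a Binomial distribution with n=5, p=0.18:
H(X) = 1.1935 nats

(In bits, this would be 1.7219 bits.)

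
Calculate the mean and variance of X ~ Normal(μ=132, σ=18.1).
E[X] = 132.0000, Var(X) = 327.6100

We have X ~ Normal(μ=132, σ=18.1).

For a Normal distribution with μ=132, σ=18.1:

Expected value:
E[X] = 132.0000

Variance:
Var(X) = 327.6100

Standard deviation:
σ = √Var(X) = 18.1000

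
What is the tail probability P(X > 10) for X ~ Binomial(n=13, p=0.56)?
0.031622

We have X ~ Binomial(n=13, p=0.56).

P(X > 10) = 1 - P(X ≤ 10)
                = 1 - F(10)
                = 1 - 0.968378
                = 0.031622

So there's approximately a 3.2% chance that X exceeds 10.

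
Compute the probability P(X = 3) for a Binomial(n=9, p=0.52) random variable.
0.144456

We have X ~ Binomial(n=9, p=0.52).

For a Binomial distribution, the PMF gives us the probability of each outcome.

Using the PMF formula:
P(X = 3) = 0.144456

Rounded to 4 decimal places: 0.1445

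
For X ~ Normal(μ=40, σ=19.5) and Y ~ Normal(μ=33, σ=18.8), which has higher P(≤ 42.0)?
Y has higher probability (P(Y ≤ 42.0) = 0.6839 > P(X ≤ 42.0) = 0.5408)

Compute P(≤ 42.0) for each distribution:

X ~ Normal(μ=40, σ=19.5):
P(X ≤ 42.0) = 0.5408

Y ~ Normal(μ=33, σ=18.8):
P(Y ≤ 42.0) = 0.6839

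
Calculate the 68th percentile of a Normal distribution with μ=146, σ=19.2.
154.9798

We have X ~ Normal(μ=146, σ=19.2).

We want to find x such that P(X ≤ x) = 0.68.

This is the 68th percentile, which means 68% of values fall below this point.

Using the inverse CDF (quantile function):
x = F⁻¹(0.68) = 154.9798

Verification: P(X ≤ 154.9798) = 0.68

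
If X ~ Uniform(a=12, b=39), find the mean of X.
25.5000

We have X ~ Uniform(a=12, b=39).

For a Uniform distribution with a=12, b=39:
E[X] = 25.5000

This is the expected (average) value of X.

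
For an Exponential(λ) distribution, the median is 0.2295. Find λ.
λ = 3.0202

For X ~ Exponential(λ), the CDF is F(x) = 1 - e^(-λx).
The median m satisfies F(m) = 0.5:
1 - e^(-λm) = 0.5
e^(-λm) = 0.5
λm = ln(2)
m = ln(2) / λ

Given m = 0.2295:
λ = ln(2) / 0.2295 = 0.693147 / 0.2295 = 3.0202

Verification: ln(2) / 3.0202 = 0.2295 ✓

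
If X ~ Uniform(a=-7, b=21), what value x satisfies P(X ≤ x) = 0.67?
11.7600

We have X ~ Uniform(a=-7, b=21).

We want to find x such that P(X ≤ x) = 0.67.

This is the 67th percentile, which means 67% of values fall below this point.

Using the inverse CDF (quantile function):
x = F⁻¹(0.67) = 11.7600

Verification: P(X ≤ 11.7600) = 0.67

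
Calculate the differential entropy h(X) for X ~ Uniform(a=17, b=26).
2.1972 nats

We have X ~ Uniform(a=17, b=26).

The differential entropy measures the uncertainty or information content of the distribution.

For a Uniform distribution with a=17, b=26:
h(X) = 2.1972 nats

(In bits, this would be 3.1699 bits.)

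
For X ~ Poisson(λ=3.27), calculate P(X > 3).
0.413026

We have X ~ Poisson(λ=3.27).

P(X > 3) = 1 - P(X ≤ 3)
                = 1 - F(3)
                = 1 - 0.586974
                = 0.413026

So there's approximately a 41.3% chance that X exceeds 3.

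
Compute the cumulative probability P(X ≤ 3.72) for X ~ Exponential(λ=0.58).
0.884398

We have X ~ Exponential(λ=0.58).

The CDF gives us P(X ≤ k).

Using the CDF:
P(X ≤ 3.72) = 0.884398

This means there's approximately a 88.4% chance that X is at most 3.72.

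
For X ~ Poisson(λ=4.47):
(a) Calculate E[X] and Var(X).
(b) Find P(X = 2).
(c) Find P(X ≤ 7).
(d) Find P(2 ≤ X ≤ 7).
(a) E[X] = 4.4700, Var(X) = 4.4700
(b) P(X = 2) = 0.114364
(c) P(X ≤ 7) = 0.915864
(d) P(2 ≤ X ≤ 7) = 0.853247

We have X ~ Poisson(λ=4.47).

(a) Moments:
E[X] = 4.4700
Var(X) = 4.4700
σ = √Var(X) = 2.1142

(b) Point probability using PMF:
P(X = 2) = 0.114364

(c) Cumulative probability using CDF:
P(X ≤ 7) = F(7) = 0.915864

(d) Range probability:
P(2 ≤ X ≤ 7) = P(X ≤ 7) - P(X ≤ 1)
                   = F(7) - F(1)
                   = 0.915864 - 0.062617
                   = 0.853247

This means approximately 85.3% of outcomes fall in the interval [2, 7].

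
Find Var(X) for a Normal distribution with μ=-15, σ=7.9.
62.4100

We have X ~ Normal(μ=-15, σ=7.9).

For a Normal distribution with μ=-15, σ=7.9:
Var(X) = 62.4100

The variance measures the spread of the distribution around the mean.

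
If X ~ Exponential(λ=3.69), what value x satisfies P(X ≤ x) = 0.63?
0.2694

We have X ~ Exponential(λ=3.69).

We want to find x such that P(X ≤ x) = 0.63.

This is the 63rd percentile, which means 63% of values fall below this point.

Using the inverse CDF (quantile function):
x = F⁻¹(0.63) = 0.2694

Verification: P(X ≤ 0.2694) = 0.63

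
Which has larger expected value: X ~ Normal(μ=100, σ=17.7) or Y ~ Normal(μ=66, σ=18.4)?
X has larger mean (100.0000 > 66.0000)

Compute the expected value for each distribution:

X ~ Normal(μ=100, σ=17.7):
E[X] = 100.0000

Y ~ Normal(μ=66, σ=18.4):
E[Y] = 66.0000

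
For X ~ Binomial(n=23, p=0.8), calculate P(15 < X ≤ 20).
0.795309

We have X ~ Binomial(n=23, p=0.8).

To find P(15 < X ≤ 20), we use:
P(15 < X ≤ 20) = P(X ≤ 20) - P(X ≤ 15)
                 = F(20) - F(15)
                 = 0.866815 - 0.071506
                 = 0.795309

So there's approximately a 79.5% chance that X falls in this range.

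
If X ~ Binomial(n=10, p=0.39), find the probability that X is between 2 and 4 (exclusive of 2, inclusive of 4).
0.474007

We have X ~ Binomial(n=10, p=0.39).

To find P(2 < X ≤ 4), we use:
P(2 < X ≤ 4) = P(X ≤ 4) - P(X ≤ 2)
                 = F(4) - F(2)
                 = 0.657962 - 0.183955
                 = 0.474007

So there's approximately a 47.4% chance that X falls in this range.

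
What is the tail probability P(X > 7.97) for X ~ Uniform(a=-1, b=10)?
0.184545

We have X ~ Uniform(a=-1, b=10).

P(X > 7.97) = 1 - P(X ≤ 7.97)
                = 1 - F(7.97)
                = 1 - 0.815455
                = 0.184545

So there's approximately a 18.5% chance that X exceeds 7.97.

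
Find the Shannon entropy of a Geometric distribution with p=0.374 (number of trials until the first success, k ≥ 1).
1.7675 nats

We have X ~ Geometric(p=0.374) (number of trials until the first success, k ≥ 1).

The Shannon entropy measures the uncertainty or information content of the distribution.

For a Geometric distribution with p=0.374 (number of trials until the first success, k ≥ 1):
H(X) = 1.7675 nats

(In bits, this would be 2.5500 bits.)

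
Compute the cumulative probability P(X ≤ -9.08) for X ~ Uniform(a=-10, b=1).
0.083636

We have X ~ Uniform(a=-10, b=1).

The CDF gives us P(X ≤ k).

Using the CDF:
P(X ≤ -9.08) = 0.083636

This means there's approximately a 8.4% chance that X is at most -9.08.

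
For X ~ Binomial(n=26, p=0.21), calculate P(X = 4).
0.162673

We have X ~ Binomial(n=26, p=0.21).

For a Binomial distribution, the PMF gives us the probability of each outcome.

Using the PMF formula:
P(X = 4) = 0.162673

Rounded to 4 decimal places: 0.1627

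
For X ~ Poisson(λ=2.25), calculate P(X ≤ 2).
0.609339

We have X ~ Poisson(λ=2.25).

The CDF gives us P(X ≤ k).

Using the CDF:
P(X ≤ 2) = 0.609339

This means there's approximately a 60.9% chance that X is at most 2.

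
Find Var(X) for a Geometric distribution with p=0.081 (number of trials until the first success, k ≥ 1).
140.0701

We have X ~ Geometric(p=0.081) (number of trials until the first success, k ≥ 1).

For a Geometric distribution with p=0.081 (number of trials until the first success, k ≥ 1):
Var(X) = 140.0701

The variance measures the spread of the distribution around the mean.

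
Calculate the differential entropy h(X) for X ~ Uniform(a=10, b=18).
2.0794 nats

We have X ~ Uniform(a=10, b=18).

The differential entropy measures the uncertainty or information content of the distribution.

For a Uniform distribution with a=10, b=18:
h(X) = 2.0794 nats

(In bits, this would be 3.0000 bits.)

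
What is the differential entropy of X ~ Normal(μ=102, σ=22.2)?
4.5190 nats

We have X ~ Normal(μ=102, σ=22.2).

The differential entropy measures the uncertainty or information content of the distribution.

For a Normal distribution with μ=102, σ=22.2:
h(X) = 4.5190 nats

(In bits, this would be 6.5196 bits.)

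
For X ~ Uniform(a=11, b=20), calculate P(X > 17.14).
0.317778

We have X ~ Uniform(a=11, b=20).

P(X > 17.14) = 1 - P(X ≤ 17.14)
                = 1 - F(17.14)
                = 1 - 0.682222
                = 0.317778

So there's approximately a 31.8% chance that X exceeds 17.14.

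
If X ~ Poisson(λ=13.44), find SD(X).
3.6661

We have X ~ Poisson(λ=13.44).

For a Poisson distribution with λ=13.44:
σ = √Var(X) = 3.6661

The standard deviation is the square root of the variance.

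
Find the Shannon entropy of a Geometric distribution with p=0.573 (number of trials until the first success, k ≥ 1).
1.1910 nats

We have X ~ Geometric(p=0.573) (number of trials until the first success, k ≥ 1).

The Shannon entropy measures the uncertainty or information content of the distribution.

For a Geometric distribution with p=0.573 (number of trials until the first success, k ≥ 1):
H(X) = 1.1910 nats

(In bits, this would be 1.7183 bits.)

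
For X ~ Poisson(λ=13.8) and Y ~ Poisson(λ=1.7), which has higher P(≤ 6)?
Y has higher probability (P(Y ≤ 6) = 0.9981 > P(X ≤ 6) = 0.0161)

Compute P(≤ 6) for each distribution:

X ~ Poisson(λ=13.8):
P(X ≤ 6) = 0.0161

Y ~ Poisson(λ=1.7):
P(Y ≤ 6) = 0.9981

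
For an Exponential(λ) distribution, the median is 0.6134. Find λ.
λ = 1.1300

For X ~ Exponential(λ), the CDF is F(x) = 1 - e^(-λx).
The median m satisfies F(m) = 0.5:
1 - e^(-λm) = 0.5
e^(-λm) = 0.5
λm = ln(2)
m = ln(2) / λ

Given m = 0.6134:
λ = ln(2) / 0.6134 = 0.693147 / 0.6134 = 1.1300

Verification: ln(2) / 1.1300 = 0.6134 ✓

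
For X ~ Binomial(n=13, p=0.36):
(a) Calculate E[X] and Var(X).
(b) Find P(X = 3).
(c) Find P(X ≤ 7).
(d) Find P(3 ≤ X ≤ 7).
(a) E[X] = 4.6800, Var(X) = 2.9952
(b) P(X = 3) = 0.153841
(c) P(X ≤ 7) = 0.945629
(d) P(3 ≤ X ≤ 7) = 0.845917

We have X ~ Binomial(n=13, p=0.36).

(a) Moments:
E[X] = 4.6800
Var(X) = 2.9952
σ = √Var(X) = 1.7307

(b) Point probability using PMF:
P(X = 3) = 0.153841

(c) Cumulative probability using CDF:
P(X ≤ 7) = F(7) = 0.945629

(d) Range probability:
P(3 ≤ X ≤ 7) = P(X ≤ 7) - P(X ≤ 2)
                   = F(7) - F(2)
                   = 0.945629 - 0.099713
                   = 0.845917

This means approximately 84.6% of outcomes fall in the interval [3, 7].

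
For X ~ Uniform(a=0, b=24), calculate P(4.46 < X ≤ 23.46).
0.791667

We have X ~ Uniform(a=0, b=24).

To find P(4.46 < X ≤ 23.46), we use:
P(4.46 < X ≤ 23.46) = P(X ≤ 23.46) - P(X ≤ 4.46)
                 = F(23.46) - F(4.46)
                 = 0.977500 - 0.185833
                 = 0.791667

So there's approximately a 79.2% chance that X falls in this range.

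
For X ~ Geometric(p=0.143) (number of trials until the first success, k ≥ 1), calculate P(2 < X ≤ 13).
0.599940

We have X ~ Geometric(p=0.143) (number of trials until the first success, k ≥ 1).

To find P(2 < X ≤ 13), we use:
P(2 < X ≤ 13) = P(X ≤ 13) - P(X ≤ 2)
                 = F(13) - F(2)
                 = 0.865491 - 0.265551
                 = 0.599940

So there's approximately a 60.0% chance that X falls in this range.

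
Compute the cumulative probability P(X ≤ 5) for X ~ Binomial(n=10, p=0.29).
0.959607

We have X ~ Binomial(n=10, p=0.29).

The CDF gives us P(X ≤ k).

Using the CDF:
P(X ≤ 5) = 0.959607

This means there's approximately a 96.0% chance that X is at most 5.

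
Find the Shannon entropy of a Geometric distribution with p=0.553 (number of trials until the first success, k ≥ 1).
1.2433 nats

We have X ~ Geometric(p=0.553) (number of trials until the first success, k ≥ 1).

The Shannon entropy measures the uncertainty or information content of the distribution.

For a Geometric distribution with p=0.553 (number of trials until the first success, k ≥ 1):
H(X) = 1.2433 nats

(In bits, this would be 1.7936 bits.)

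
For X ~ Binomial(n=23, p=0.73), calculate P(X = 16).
0.166785

We have X ~ Binomial(n=23, p=0.73).

For a Binomial distribution, the PMF gives us the probability of each outcome.

Using the PMF formula:
P(X = 16) = 0.166785

Rounded to 4 decimal places: 0.1668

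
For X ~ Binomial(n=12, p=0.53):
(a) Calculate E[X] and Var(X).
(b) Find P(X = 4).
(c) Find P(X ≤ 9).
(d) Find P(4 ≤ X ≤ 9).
(a) E[X] = 6.3600, Var(X) = 2.9892
(b) P(X = 4) = 0.093002
(c) P(X ≤ 9) = 0.968783
(d) P(4 ≤ X ≤ 9) = 0.920689

We have X ~ Binomial(n=12, p=0.53).

(a) Moments:
E[X] = 6.3600
Var(X) = 2.9892
σ = √Var(X) = 1.7289

(b) Point probability using PMF:
P(X = 4) = 0.093002

(c) Cumulative probability using CDF:
P(X ≤ 9) = F(9) = 0.968783

(d) Range probability:
P(4 ≤ X ≤ 9) = P(X ≤ 9) - P(X ≤ 3)
                   = F(9) - F(3)
                   = 0.968783 - 0.048095
                   = 0.920689

This means approximately 92.1% of outcomes fall in the interval [4, 9].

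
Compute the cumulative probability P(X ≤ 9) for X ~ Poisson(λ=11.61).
0.278122

We have X ~ Poisson(λ=11.61).

The CDF gives us P(X ≤ k).

Using the CDF:
P(X ≤ 9) = 0.278122

This means there's approximately a 27.8% chance that X is at most 9.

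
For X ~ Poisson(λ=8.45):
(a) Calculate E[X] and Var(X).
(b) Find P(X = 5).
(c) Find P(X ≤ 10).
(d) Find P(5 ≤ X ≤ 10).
(a) E[X] = 8.4500, Var(X) = 8.4500
(b) P(X = 5) = 0.076792
(c) P(X ≤ 10) = 0.768857
(d) P(5 ≤ X ≤ 10) = 0.692251

We have X ~ Poisson(λ=8.45).

(a) Moments:
E[X] = 8.4500
Var(X) = 8.4500
σ = √Var(X) = 2.9069

(b) Point probability using PMF:
P(X = 5) = 0.076792

(c) Cumulative probability using CDF:
P(X ≤ 10) = F(10) = 0.768857

(d) Range probability:
P(5 ≤ X ≤ 10) = P(X ≤ 10) - P(X ≤ 4)
                   = F(10) - F(4)
                   = 0.768857 - 0.076606
                   = 0.692251

This means approximately 69.2% of outcomes fall in the interval [5, 10].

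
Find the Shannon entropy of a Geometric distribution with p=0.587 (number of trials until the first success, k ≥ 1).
1.1549 nats

We have X ~ Geometric(p=0.587) (number of trials until the first success, k ≥ 1).

The Shannon entropy measures the uncertainty or information content of the distribution.

For a Geometric distribution with p=0.587 (number of trials until the first success, k ≥ 1):
H(X) = 1.1549 nats

(In bits, this would be 1.6662 bits.)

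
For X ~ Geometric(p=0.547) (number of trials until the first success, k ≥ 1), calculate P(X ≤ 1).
0.547000

We have X ~ Geometric(p=0.547) (number of trials until the first success, k ≥ 1).

The CDF gives us P(X ≤ k).

Using the CDF:
P(X ≤ 1) = 0.547000

This means there's approximately a 54.7% chance that X is at most 1.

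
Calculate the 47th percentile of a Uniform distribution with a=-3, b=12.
4.0500

We have X ~ Uniform(a=-3, b=12).

We want to find x such that P(X ≤ x) = 0.47.

This is the 47th percentile, which means 47% of values fall below this point.

Using the inverse CDF (quantile function):
x = F⁻¹(0.47) = 4.0500

Verification: P(X ≤ 4.0500) = 0.47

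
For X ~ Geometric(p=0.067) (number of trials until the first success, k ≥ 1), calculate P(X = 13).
0.029151

We have X ~ Geometric(p=0.067) (number of trials until the first success, k ≥ 1).

For a Geometric distribution, the PMF gives us the probability of each outcome.

Using the PMF formula:
P(X = 13) = 0.029151

Rounded to 4 decimal places: 0.0292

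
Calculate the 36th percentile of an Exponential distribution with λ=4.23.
0.1055

We have X ~ Exponential(λ=4.23).

We want to find x such that P(X ≤ x) = 0.36.

This is the 36th percentile, which means 36% of values fall below this point.

Using the inverse CDF (quantile function):
x = F⁻¹(0.36) = 0.1055

Verification: P(X ≤ 0.1055) = 0.36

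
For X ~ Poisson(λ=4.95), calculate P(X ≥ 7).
0.230543

We have X ~ Poisson(λ=4.95).

For discrete distributions, P(X ≥ 7) = 1 - P(X ≤ 6).

P(X ≤ 6) = 0.769457
P(X ≥ 7) = 1 - 0.769457 = 0.230543

So there's approximately a 23.1% chance that X is at least 7.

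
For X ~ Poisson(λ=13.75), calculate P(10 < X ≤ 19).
0.740407

We have X ~ Poisson(λ=13.75).

To find P(10 < X ≤ 19), we use:
P(10 < X ≤ 19) = P(X ≤ 19) - P(X ≤ 10)
                 = F(19) - F(10)
                 = 0.933256 - 0.192848
                 = 0.740407

So there's approximately a 74.0% chance that X falls in this range.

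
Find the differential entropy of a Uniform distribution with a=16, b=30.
2.6391 nats

We have X ~ Uniform(a=16, b=30).

The differential entropy measures the uncertainty or information content of the distribution.

For a Uniform distribution with a=16, b=30:
h(X) = 2.6391 nats

(In bits, this would be 3.8074 bits.)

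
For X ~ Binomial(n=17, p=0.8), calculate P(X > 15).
0.118219

We have X ~ Binomial(n=17, p=0.8).

P(X > 15) = 1 - P(X ≤ 15)
                = 1 - F(15)
                = 1 - 0.881781
                = 0.118219

So there's approximately a 11.8% chance that X exceeds 15.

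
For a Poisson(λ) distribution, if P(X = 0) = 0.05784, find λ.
λ = 2.8501

For a Poisson(λ) distribution, the PMF at 0 is:
P(X = 0) = λ^0 e^(-λ) / 0! = e^(-λ)

Given P(X = 0) = 0.05784:
e^(-λ) = 0.05784
-λ = ln(0.05784)
λ = -ln(0.05784) = 2.8501

Verification: e^(-2.8501) = 0.05784 ✓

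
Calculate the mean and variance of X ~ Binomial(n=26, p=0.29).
E[X] = 7.5400, Var(X) = 5.3534

We have X ~ Binomial(n=26, p=0.29).

For a Binomial distribution with n=26, p=0.29:

Expected value:
E[X] = 7.5400

Variance:
Var(X) = 5.3534

Standard deviation:
σ = √Var(X) = 2.3137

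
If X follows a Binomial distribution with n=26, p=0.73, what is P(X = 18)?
0.152925

We have X ~ Binomial(n=26, p=0.73).

For a Binomial distribution, the PMF gives us the probability of each outcome.

Using the PMF formula:
P(X = 18) = 0.152925

Rounded to 4 decimal places: 0.1529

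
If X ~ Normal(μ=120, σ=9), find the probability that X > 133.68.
0.064255

We have X ~ Normal(μ=120, σ=9).

P(X > 133.68) = 1 - P(X ≤ 133.68)
                = 1 - F(133.68)
                = 1 - 0.935745
                = 0.064255

So there's approximately a 6.4% chance that X exceeds 133.68.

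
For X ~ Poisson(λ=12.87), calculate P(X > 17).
0.102532

We have X ~ Poisson(λ=12.87).

P(X > 17) = 1 - P(X ≤ 17)
                = 1 - F(17)
                = 1 - 0.897468
                = 0.102532

So there's approximately a 10.3% chance that X exceeds 17.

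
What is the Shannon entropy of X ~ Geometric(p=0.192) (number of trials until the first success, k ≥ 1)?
2.5474 nats

We have X ~ Geometric(p=0.192) (number of trials until the first success, k ≥ 1).

The Shannon entropy measures the uncertainty or information content of the distribution.

For a Geometric distribution with p=0.192 (number of trials until the first success, k ≥ 1):
H(X) = 2.5474 nats

(In bits, this would be 3.6752 bits.)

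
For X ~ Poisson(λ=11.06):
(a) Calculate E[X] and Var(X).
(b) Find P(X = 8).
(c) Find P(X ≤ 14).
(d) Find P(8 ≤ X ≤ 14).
(a) E[X] = 11.0600, Var(X) = 11.0600
(b) P(X = 8) = 0.087342
(c) P(X ≤ 14) = 0.849643
(d) P(8 ≤ X ≤ 14) = 0.710284

We have X ~ Poisson(λ=11.06).

(a) Moments:
E[X] = 11.0600
Var(X) = 11.0600
σ = √Var(X) = 3.3257

(b) Point probability using PMF:
P(X = 8) = 0.087342

(c) Cumulative probability using CDF:
P(X ≤ 14) = F(14) = 0.849643

(d) Range probability:
P(8 ≤ X ≤ 14) = P(X ≤ 14) - P(X ≤ 7)
                   = F(14) - F(7)
                   = 0.849643 - 0.139359
                   = 0.710284

This means approximately 71.0% of outcomes fall in the interval [8, 14].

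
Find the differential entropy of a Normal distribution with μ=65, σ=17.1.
4.2580 nats

We have X ~ Normal(μ=65, σ=17.1).

The differential entropy measures the uncertainty or information content of the distribution.

For a Normal distribution with μ=65, σ=17.1:
h(X) = 4.2580 nats

(In bits, this would be 6.1430 bits.)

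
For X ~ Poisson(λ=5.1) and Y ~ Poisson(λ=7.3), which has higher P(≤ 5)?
X has higher probability (P(X ≤ 5) = 0.5984 > P(Y ≤ 5) = 0.2640)

Compute P(≤ 5) for each distribution:

X ~ Poisson(λ=5.1):
P(X ≤ 5) = 0.5984

Y ~ Poisson(λ=7.3):
P(Y ≤ 5) = 0.2640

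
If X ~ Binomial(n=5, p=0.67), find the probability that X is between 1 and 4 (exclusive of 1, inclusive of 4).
0.821346

We have X ~ Binomial(n=5, p=0.67).

To find P(1 < X ≤ 4), we use:
P(1 < X ≤ 4) = P(X ≤ 4) - P(X ≤ 1)
                 = F(4) - F(1)
                 = 0.864987 - 0.043642
                 = 0.821346

So there's approximately a 82.1% chance that X falls in this range.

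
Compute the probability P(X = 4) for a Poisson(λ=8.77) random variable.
0.038285

We have X ~ Poisson(λ=8.77).

For a Poisson distribution, the PMF gives us the probability of each outcome.

Using the PMF formula:
P(X = 4) = 0.038285

Rounded to 4 decimal places: 0.0383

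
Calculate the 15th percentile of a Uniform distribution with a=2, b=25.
5.4500

We have X ~ Uniform(a=2, b=25).

We want to find x such that P(X ≤ x) = 0.15.

This is the 15th percentile, which means 15% of values fall below this point.

Using the inverse CDF (quantile function):
x = F⁻¹(0.15) = 5.4500

Verification: P(X ≤ 5.4500) = 0.15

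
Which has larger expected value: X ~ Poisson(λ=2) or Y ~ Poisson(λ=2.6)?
Y has larger mean (2.6000 > 2.0000)

Compute the expected value for each distribution:

X ~ Poisson(λ=2):
E[X] = 2.0000

Y ~ Poisson(λ=2.6):
E[Y] = 2.6000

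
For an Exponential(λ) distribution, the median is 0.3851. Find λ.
λ = 1.7999

For X ~ Exponential(λ), the CDF is F(x) = 1 - e^(-λx).
The median m satisfies F(m) = 0.5:
1 - e^(-λm) = 0.5
e^(-λm) = 0.5
λm = ln(2)
m = ln(2) / λ

Given m = 0.3851:
λ = ln(2) / 0.3851 = 0.693147 / 0.3851 = 1.7999

Verification: ln(2) / 1.7999 = 0.3851 ✓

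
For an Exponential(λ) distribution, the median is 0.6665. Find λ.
λ = 1.0400

For X ~ Exponential(λ), the CDF is F(x) = 1 - e^(-λx).
The median m satisfies F(m) = 0.5:
1 - e^(-λm) = 0.5
e^(-λm) = 0.5
λm = ln(2)
m = ln(2) / λ

Given m = 0.6665:
λ = ln(2) / 0.6665 = 0.693147 / 0.6665 = 1.0400

Verification: ln(2) / 1.0400 = 0.6665 ✓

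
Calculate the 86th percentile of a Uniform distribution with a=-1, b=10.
8.4600

We have X ~ Uniform(a=-1, b=10).

We want to find x such that P(X ≤ x) = 0.86.

This is the 86th percentile, which means 86% of values fall below this point.

Using the inverse CDF (quantile function):
x = F⁻¹(0.86) = 8.4600

Verification: P(X ≤ 8.4600) = 0.86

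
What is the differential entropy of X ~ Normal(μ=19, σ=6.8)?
3.3359 nats

We have X ~ Normal(μ=19, σ=6.8).

The differential entropy measures the uncertainty or information content of the distribution.

For a Normal distribution with μ=19, σ=6.8:
h(X) = 3.3359 nats

(In bits, this would be 4.8126 bits.)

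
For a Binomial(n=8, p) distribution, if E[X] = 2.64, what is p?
p = 0.33

For a Binomial(n, p) distribution:
E[X] = n × p

Given n = 8 and E[X] = 2.64:
2.64 = 8 × p
p = 2.64 / 8 = 0.33

Verification: Binomial(8, 0.33) has E[X] = 2.64 ✓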